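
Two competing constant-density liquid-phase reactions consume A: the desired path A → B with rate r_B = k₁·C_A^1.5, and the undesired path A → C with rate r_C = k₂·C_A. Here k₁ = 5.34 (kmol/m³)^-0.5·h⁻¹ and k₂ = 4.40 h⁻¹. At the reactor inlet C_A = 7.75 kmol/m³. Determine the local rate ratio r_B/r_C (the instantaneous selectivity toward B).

3.38

S_{B/C} = r_B/r_C = (k₁·C_A^1.5)/(k₂·C_A) = (k₁/k₂)·C_A^0.5.
= (5.34×7.750^1.5) / (4.40×7.750) = 115.2/34.10 = 3.38.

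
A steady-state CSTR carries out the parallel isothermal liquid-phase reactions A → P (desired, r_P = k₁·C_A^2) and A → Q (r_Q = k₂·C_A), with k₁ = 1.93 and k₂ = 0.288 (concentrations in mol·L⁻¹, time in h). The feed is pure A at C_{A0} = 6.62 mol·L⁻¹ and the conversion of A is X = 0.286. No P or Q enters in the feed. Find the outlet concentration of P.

Exit C_A = C_{A0}(1−X) = 6.62×0.714 = 4.727 mol·L⁻¹.
Rates in a CSTR are evaluated at the outlet concentration: r_P = 1.93×4.727^2 = 43.12, r_Q = 0.288×4.727 = 1.361.
Fraction of consumed A going to P: r_P/(r_P+r_Q) = 0.9694.
C_P = 0.9694·C_{A0}·X = 0.9694×6.62×0.286 = 1.84 mol·L⁻¹.

1.84 mol·L⁻¹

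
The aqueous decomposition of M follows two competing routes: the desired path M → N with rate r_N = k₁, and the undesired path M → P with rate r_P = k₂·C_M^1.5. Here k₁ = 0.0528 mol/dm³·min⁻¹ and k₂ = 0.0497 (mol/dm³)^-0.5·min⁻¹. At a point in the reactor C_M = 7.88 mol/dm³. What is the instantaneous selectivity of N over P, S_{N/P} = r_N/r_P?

0.0480

S_{N/P} = r_N/r_P = (k₁)/(k₂·C_M^1.5) = (k₁/k₂)·C_M^-1.5.
= (0.0528) / (0.0497×7.880^1.5) = 0.05280/1.099 = 0.0480.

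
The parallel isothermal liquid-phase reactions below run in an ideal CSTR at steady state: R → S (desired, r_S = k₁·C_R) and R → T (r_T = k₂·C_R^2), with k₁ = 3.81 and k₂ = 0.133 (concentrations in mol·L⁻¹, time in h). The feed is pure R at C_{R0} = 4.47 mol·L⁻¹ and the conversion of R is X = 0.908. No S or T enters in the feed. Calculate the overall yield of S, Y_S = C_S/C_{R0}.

Exit C_R = C_{R0}(1−X) = 4.47×0.0920 = 0.4112 mol·L⁻¹.
Rates in a CSTR are evaluated at the outlet concentration: r_S = 3.81×0.4112 = 1.567, r_T = 0.133×0.4112^2 = 0.02249.
Fraction of consumed R going to S: r_S/(r_S+r_T) = 0.9858.
C_S = 0.9858·C_{R0}·X = 0.9858×4.47×0.908 = 4.00 mol·L⁻¹; Y_S = C_S/C_{R0} = 0.895.

0.895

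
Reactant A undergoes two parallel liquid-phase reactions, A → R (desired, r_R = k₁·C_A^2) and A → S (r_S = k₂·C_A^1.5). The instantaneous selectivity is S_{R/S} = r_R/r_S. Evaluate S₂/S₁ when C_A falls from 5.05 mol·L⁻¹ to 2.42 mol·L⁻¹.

0.692

S_{R/S} = (k₁/k₂)·C_A^0.5, so S₂/S₁ = (C_{A,2}/C_{A,1})^0.5.
= (2.42/5.05)^0.5 = (0.4792)^0.5 = 0.692.
Selectivity toward R falls as C_A falls — high-concentration operation is favoured.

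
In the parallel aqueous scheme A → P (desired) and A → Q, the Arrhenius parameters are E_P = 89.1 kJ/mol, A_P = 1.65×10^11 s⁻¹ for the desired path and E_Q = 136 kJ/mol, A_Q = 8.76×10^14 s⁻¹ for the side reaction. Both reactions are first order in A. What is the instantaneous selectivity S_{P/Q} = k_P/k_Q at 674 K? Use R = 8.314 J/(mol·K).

0.813

Since both paths have the same order in A, the concentration cancels and S_{P/Q} = k_P/k_Q = (A_P/A_Q)·exp[(E_Q−E_P)/(RT)].
(E_Q−E_P)/(RT) = (136−89.1)×10³/(8.314×674) = 46900/5604 = 8.370.
k_P/k_Q = (1.65×10^11/8.76×10^14)·exp(8.370) = 1.884×10^-4 × 4314 = 0.813.
Since E_P < E_Q, lowering the temperature improves selectivity toward P.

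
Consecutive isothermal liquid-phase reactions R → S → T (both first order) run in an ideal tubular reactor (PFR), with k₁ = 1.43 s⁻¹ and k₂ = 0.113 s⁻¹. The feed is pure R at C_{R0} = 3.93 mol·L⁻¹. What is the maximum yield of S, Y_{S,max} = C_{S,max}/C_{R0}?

For a first-order series the maximum intermediate yield is C_{S,max}/C_{R0} = (k₁/k₂)^[k₂/(k₂−k₁)].
= (1.43/0.113)^(0.113/(0.113−1.43)) = (12.65)^(-0.08580) = 0.8043.

0.804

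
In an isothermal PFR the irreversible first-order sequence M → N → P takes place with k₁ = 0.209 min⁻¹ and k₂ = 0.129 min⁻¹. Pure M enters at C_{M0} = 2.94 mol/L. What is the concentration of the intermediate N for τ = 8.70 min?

1.25 mol/L

For first-order series with pure M initially, C_N(τ) = k₁C_{M0}/(k₂−k₁)·(e^(−k₁τ) − e^(−k₂τ)).
e^(−k₁τ) = e^(−0.209×8.70) = e^(−1.818) = 0.1623; e^(−k₂τ) = e^(−1.122) = 0.3255.
C_N = 0.209×2.94/(0.129−0.209) × (0.1623−0.3255) = (-7.681)×(-0.1632) = 1.254 mol/L.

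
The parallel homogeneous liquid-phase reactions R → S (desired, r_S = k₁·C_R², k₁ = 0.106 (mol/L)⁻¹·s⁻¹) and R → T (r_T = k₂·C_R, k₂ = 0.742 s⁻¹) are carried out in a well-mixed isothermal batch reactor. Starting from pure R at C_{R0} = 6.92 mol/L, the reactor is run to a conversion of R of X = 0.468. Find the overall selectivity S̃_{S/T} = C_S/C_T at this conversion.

C_R = C_{R0}(1−X) = 3.681 mol/L.
Along a PFR/batch, dC_T/dC_R = −r_T/(r_S+r_T) = −k₂/(k₂+k₁·C_R).
Integrating from C_{R0} to C_R: C_T = (0.742/0.106)·ln[(0.742+0.106·6.92)/(0.742+0.106·3.68)] = 7.000·ln(1.476/1.132) = 1.854 mol/L.
Then C_S = (C_{R0}−C_R) − C_T = 3.239 − 1.854 = 1.385 mol/L.
S̃_{S/T} = C_S/C_T = 1.385/1.854 = 0.747.

0.747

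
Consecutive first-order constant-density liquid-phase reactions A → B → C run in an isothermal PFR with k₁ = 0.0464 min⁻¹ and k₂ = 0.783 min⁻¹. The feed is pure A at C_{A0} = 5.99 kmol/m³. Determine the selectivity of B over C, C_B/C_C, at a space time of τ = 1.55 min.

The intermediate concentration in a first-order A→B→C sequence is C_B = k₁C_{A0}(e^(−k₁τ) − e^(−k₂τ))/(k₂−k₁).
e^(−k₁τ) = e^(−0.0464×1.55) = e^(−0.07192) = 0.9306; e^(−k₂τ) = e^(−1.214) = 0.2971.
C_B = 0.0464×5.99/(0.783−0.0464) × (0.9306−0.2971) = 0.3773×0.6335 = 0.2390 kmol/m³.
C_A = C_{A0}e^(−k₁τ) = 5.574 kmol/m³, so C_C = C_{A0}−C_A−C_B = 0.1766 kmol/m³; C_B/C_C = 1.35.

1.35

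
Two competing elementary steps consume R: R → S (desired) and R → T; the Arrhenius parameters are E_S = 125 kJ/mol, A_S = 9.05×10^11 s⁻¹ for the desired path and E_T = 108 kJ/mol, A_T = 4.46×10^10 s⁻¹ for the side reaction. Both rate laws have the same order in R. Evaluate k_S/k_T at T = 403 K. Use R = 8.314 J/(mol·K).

0.127

With equal orders, S_{S/T} = k_S/k_T = (A_S/A_T)·exp[(E_T−E_S)/(RT)].
(E_T−E_S)/(RT) = (108−125)×10³/(8.314×403) = -17000/3351 = -5.074.
k_S/k_T = (9.05×10^11/4.46×10^10)·exp(-5.074) = 20.29 × 0.006259 = 0.127.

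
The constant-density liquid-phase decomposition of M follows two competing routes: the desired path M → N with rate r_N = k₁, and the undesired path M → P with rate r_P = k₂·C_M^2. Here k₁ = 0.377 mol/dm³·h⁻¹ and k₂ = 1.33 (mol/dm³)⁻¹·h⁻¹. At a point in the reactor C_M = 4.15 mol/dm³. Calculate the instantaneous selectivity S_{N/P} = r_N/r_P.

0.0165

S_{N/P} = r_N/r_P = (k₁)/(k₂·C_M^2) = (k₁/k₂)·C_M^-2.
= (0.377) / (1.33×4.150^2) = 0.3770/22.91 = 0.0165.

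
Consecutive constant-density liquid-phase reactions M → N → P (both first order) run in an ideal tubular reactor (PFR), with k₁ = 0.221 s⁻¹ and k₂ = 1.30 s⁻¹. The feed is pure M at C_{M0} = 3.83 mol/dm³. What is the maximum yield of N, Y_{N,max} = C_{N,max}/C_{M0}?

For a first-order series the maximum intermediate yield is C_{N,max}/C_{M0} = (k₁/k₂)^[k₂/(k₂−k₁)].
= (0.221/1.30)^(1.30/(1.30−0.221)) = (0.1700)^(1.205) = 0.1183.

0.118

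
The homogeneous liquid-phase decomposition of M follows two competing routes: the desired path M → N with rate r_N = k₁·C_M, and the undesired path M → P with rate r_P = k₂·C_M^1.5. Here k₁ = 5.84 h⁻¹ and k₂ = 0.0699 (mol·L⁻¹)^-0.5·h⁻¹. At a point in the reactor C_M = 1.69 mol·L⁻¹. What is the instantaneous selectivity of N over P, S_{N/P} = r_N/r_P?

S_{N/P} = r_N/r_P = (k₁·C_M)/(k₂·C_M^1.5) = (k₁/k₂)·C_M^-0.5.
= (5.84×1.690) / (0.0699×1.690^1.5) = 9.870/0.1536 = 64.3.

64.3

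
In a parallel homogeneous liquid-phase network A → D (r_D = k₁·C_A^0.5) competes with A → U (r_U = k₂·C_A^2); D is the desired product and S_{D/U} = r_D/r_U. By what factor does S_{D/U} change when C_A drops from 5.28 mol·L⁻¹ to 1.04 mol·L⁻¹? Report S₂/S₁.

11.4

S_{D/U} = (k₁/k₂)·C_A^-1.5, so S₂/S₁ = (C_{A,2}/C_{A,1})^-1.5.
= (1.04/5.28)^(-1.5) = (0.1970)^(-1.5) = 11.4.
Selectivity toward D rises as C_A falls — low-concentration operation is favoured.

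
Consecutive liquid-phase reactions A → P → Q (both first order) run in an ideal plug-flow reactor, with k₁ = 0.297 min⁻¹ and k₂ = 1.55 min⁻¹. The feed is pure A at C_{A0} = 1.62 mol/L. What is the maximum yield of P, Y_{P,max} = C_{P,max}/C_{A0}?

For a first-order series the maximum intermediate yield is C_{P,max}/C_{A0} = (k₁/k₂)^[k₂/(k₂−k₁)].
= (0.297/1.55)^(1.55/(1.55−0.297)) = (0.1916)^(1.237) = 0.1295.

0.130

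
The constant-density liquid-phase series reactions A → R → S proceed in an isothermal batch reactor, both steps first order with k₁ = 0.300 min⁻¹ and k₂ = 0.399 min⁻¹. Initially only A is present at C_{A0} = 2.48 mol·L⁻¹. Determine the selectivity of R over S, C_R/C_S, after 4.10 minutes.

For first-order series with pure A initially, C_R(t) = k₁C_{A0}/(k₂−k₁)·(e^(−k₁t) − e^(−k₂t)).
e^(−k₁t) = e^(−0.300×4.10) = e^(−1.230) = 0.2923; e^(−k₂t) = e^(−1.636) = 0.1948.
C_R = 0.300×2.48/(0.399−0.300) × (0.2923−0.1948) = 7.515×0.09752 = 0.7328 mol·L⁻¹.
C_A = C_{A0}e^(−k₁t) = 0.7249 mol·L⁻¹, so C_S = C_{A0}−C_A−C_R = 1.022 mol·L⁻¹; C_R/C_S = 0.717.

0.717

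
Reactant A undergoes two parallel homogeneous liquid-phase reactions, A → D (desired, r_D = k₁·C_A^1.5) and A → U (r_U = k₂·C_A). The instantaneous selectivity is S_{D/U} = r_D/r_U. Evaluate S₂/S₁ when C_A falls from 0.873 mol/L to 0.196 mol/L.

S_{D/U} = (k₁/k₂)·C_A^0.5, so S₂/S₁ = (C_{A,2}/C_{A,1})^0.5.
= (0.196/0.873)^0.5 = (0.2245)^0.5 = 0.474.

0.474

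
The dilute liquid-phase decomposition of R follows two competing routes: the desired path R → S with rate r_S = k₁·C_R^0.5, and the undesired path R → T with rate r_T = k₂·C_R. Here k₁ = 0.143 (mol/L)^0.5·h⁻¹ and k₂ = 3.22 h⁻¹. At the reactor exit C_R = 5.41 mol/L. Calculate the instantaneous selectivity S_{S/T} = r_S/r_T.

0.0191

S_{S/T} = r_S/r_T = (k₁·C_R^0.5)/(k₂·C_R) = (k₁/k₂)·C_R^-0.5.
= (0.143×5.410^0.5) / (3.22×5.410) = 0.3326/17.42 = 0.0191.
The undesired path is higher order in R, so low C_R (CSTR or dilute feed) favours S.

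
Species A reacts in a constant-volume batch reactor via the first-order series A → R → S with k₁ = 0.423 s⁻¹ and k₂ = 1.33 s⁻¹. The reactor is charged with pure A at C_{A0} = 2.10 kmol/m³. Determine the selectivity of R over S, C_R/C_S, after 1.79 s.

0.494

The intermediate concentration in a first-order A→B→C sequence is C_R = k₁C_{A0}(e^(−k₁t) − e^(−k₂t))/(k₂−k₁).
e^(−k₁t) = e^(−0.423×1.79) = e^(−0.7572) = 0.4690; e^(−k₂t) = e^(−2.381) = 0.09249.
C_R = 0.423×2.10/(1.33−0.423) × (0.4690−0.09249) = 0.9794×0.3765 = 0.3687 kmol/m³.
C_A = C_{A0}e^(−k₁t) = 0.9849 kmol/m³, so C_S = C_{A0}−C_A−C_R = 0.7464 kmol/m³; C_R/C_S = 0.494.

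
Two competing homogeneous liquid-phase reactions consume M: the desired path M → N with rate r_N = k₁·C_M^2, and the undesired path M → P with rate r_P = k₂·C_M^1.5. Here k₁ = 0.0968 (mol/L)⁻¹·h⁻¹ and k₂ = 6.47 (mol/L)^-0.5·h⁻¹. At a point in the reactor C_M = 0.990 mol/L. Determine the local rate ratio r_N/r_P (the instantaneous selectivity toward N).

0.0149

S_{N/P} = r_N/r_P = (k₁·C_M^2)/(k₂·C_M^1.5) = (k₁/k₂)·C_M^0.5.
= (0.0968×0.9900^2) / (6.47×0.9900^1.5) = 0.09487/6.373 = 0.0149.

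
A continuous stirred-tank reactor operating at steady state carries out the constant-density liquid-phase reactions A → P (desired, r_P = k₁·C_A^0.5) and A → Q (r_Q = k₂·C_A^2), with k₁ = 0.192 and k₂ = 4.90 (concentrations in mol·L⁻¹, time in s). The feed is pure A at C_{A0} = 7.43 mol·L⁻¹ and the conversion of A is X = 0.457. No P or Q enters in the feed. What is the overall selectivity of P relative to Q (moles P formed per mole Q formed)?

Exit C_A = C_{A0}(1−X) = 7.43×0.543 = 4.034 mol·L⁻¹.
In a CSTR the entire volume is at exit conditions, so r_P = 0.192×4.034^0.5 = 0.3857 and r_Q = 4.90×4.034^2 = 79.76.
Overall selectivity = C_P/C_Q = r_Pτ/(r_Qτ) = r_P/r_Q = 0.00484.

0.00484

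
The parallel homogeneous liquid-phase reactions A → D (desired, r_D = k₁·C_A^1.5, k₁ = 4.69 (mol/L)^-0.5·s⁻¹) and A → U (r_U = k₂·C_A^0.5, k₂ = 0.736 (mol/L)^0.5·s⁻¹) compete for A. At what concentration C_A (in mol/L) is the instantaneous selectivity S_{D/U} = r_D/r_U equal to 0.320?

S_{D/U} = (k₁/k₂)·C_A ⇒ C_A = S·k₂/k₁.
= 0.320×0.736/4.69 = 0.0502 mol/L.

0.0502 mol/L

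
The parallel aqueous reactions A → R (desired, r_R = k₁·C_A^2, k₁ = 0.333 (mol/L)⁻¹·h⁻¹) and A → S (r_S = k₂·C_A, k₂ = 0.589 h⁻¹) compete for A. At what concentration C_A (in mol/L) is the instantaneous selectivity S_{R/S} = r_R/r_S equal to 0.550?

0.973 mol/L

S_{R/S} = (k₁/k₂)·C_A ⇒ C_A = S·k₂/k₁.
= 0.550×0.589/0.333 = 0.973 mol/L.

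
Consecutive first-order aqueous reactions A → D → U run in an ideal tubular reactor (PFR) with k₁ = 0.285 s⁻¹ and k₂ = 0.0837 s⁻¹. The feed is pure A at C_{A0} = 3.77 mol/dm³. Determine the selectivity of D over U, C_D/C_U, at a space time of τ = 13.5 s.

For first-order series with pure A initially, C_D(τ) = k₁C_{A0}/(k₂−k₁)·(e^(−k₁τ) − e^(−k₂τ)).
e^(−k₁τ) = e^(−0.285×13.5) = e^(−3.847) = 0.02133; e^(−k₂τ) = e^(−1.130) = 0.3230.
C_D = 0.285×3.77/(0.0837−0.285) × (0.02133−0.3230) = (-5.338)×(-0.3017) = 1.610 mol/dm³.
C_A = C_{A0}e^(−k₁τ) = 0.08043 mol/dm³, so C_U = C_{A0}−C_A−C_D = 2.079 mol/dm³; C_D/C_U = 0.775.

0.775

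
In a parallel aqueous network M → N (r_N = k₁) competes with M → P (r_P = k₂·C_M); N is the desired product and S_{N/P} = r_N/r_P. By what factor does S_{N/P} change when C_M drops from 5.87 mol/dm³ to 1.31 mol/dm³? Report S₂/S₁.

S_{N/P} = (k₁/k₂)·C_M⁻¹, so S₂/S₁ = (C_{M,2}/C_{M,1})⁻¹.
= 5.87/1.31 = 4.48.

4.48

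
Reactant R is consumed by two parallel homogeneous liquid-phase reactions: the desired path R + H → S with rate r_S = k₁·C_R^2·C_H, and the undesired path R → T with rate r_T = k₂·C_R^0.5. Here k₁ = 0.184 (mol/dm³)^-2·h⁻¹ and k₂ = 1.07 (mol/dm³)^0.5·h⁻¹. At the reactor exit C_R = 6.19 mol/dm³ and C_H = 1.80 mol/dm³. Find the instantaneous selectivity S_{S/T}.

S_{S/T} = r_S/r_T = (k₁·C_R^2·C_H)/(k₂·C_R^0.5) = (k₁/k₂)·C_R^1.5·C_H.
= (0.184×6.190^2×1.800) / (1.07×6.190^0.5) = 12.69/2.662 = 4.77.
Since the desired path is higher order in R, keeping C_R high (PFR or concentrated feed) favours S.

4.77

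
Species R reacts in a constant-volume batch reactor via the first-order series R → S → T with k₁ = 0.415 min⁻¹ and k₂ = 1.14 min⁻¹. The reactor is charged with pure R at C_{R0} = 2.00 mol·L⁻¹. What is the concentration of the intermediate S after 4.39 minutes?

For first-order series with pure R initially, C_S(t) = k₁C_{R0}/(k₂−k₁)·(e^(−k₁t) − e^(−k₂t)).
e^(−k₁t) = e^(−0.415×4.39) = e^(−1.822) = 0.1617; e^(−k₂t) = e^(−5.005) = 0.006707.
C_S = 0.415×2.00/(1.14−0.415) × (0.1617−0.006707) = 1.145×0.1550 = 0.1775 mol·L⁻¹.

0.177 mol·L⁻¹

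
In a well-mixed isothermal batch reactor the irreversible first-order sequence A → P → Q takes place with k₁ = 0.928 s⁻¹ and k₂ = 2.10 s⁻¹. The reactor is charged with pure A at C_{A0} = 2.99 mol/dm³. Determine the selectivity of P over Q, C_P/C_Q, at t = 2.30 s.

0.110

Solving the coupled first-order balances gives C_P(t) = [k₁/(k₂−k₁)]·C_{A0}·(e^(−k₁t) − e^(−k₂t)).
e^(−k₁t) = e^(−0.928×2.30) = e^(−2.134) = 0.1183; e^(−k₂t) = e^(−4.830) = 0.007987.
C_P = 0.928×2.99/(2.10−0.928) × (0.1183−0.007987) = 2.368×0.1103 = 0.2612 mol/dm³.
C_A = C_{A0}e^(−k₁t) = 0.3538 mol/dm³, so C_Q = C_{A0}−C_A−C_P = 2.375 mol/dm³; C_P/C_Q = 0.110.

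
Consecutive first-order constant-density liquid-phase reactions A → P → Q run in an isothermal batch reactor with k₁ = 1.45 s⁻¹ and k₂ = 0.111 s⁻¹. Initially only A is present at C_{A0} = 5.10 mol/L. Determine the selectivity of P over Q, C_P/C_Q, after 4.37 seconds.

1.99

Solving the coupled first-order balances gives C_P(t) = [k₁/(k₂−k₁)]·C_{A0}·(e^(−k₁t) − e^(−k₂t)).
e^(−k₁t) = e^(−1.45×4.37) = e^(−6.337) = 0.001770; e^(−k₂t) = e^(−0.4851) = 0.6157.
C_P = 1.45×5.10/(0.111−1.45) × (0.001770−0.6157) = (-5.523)×(-0.6139) = 3.390 mol/L.
C_A = C_{A0}e^(−k₁t) = 0.009029 mol/L, so C_Q = C_{A0}−C_A−C_P = 1.701 mol/L; C_P/C_Q = 1.99.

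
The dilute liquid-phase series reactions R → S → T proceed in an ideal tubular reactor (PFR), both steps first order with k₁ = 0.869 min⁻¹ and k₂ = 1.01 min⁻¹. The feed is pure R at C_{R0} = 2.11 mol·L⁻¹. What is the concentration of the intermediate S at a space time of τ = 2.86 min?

0.359 mol·L⁻¹

Solving the coupled first-order balances gives C_S(τ) = [k₁/(k₂−k₁)]·C_{R0}·(e^(−k₁τ) − e^(−k₂τ)).
e^(−k₁τ) = e^(−0.869×2.86) = e^(−2.485) = 0.08330; e^(−k₂τ) = e^(−2.889) = 0.05565.
C_S = 0.869×2.11/(1.01−0.869) × (0.08330−0.05565) = 13.00×0.02764 = 0.3595 mol·L⁻¹.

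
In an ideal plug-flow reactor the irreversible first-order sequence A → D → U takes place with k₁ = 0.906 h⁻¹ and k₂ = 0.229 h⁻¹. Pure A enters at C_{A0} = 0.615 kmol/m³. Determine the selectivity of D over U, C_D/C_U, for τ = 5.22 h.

For first-order series with pure A initially, C_D(τ) = k₁C_{A0}/(k₂−k₁)·(e^(−k₁τ) − e^(−k₂τ)).
e^(−k₁τ) = e^(−0.906×5.22) = e^(−4.729) = 0.008832; e^(−k₂τ) = e^(−1.195) = 0.3026.
C_D = 0.906×0.615/(0.229−0.906) × (0.008832−0.3026) = (-0.8230)×(-0.2938) = 0.2418 kmol/m³.
C_A = C_{A0}e^(−k₁τ) = 0.005432 kmol/m³, so C_U = C_{A0}−C_A−C_D = 0.3678 kmol/m³; C_D/C_U = 0.657.

0.657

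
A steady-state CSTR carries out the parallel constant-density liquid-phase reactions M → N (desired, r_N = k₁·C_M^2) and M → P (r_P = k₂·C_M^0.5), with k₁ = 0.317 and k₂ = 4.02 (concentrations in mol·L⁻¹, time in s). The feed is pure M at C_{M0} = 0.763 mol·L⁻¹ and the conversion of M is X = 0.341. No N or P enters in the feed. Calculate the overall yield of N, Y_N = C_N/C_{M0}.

0.00933

Exit C_M = C_{M0}(1−X) = 0.763×0.659 = 0.5028 mol·L⁻¹.
Rates in a CSTR are evaluated at the outlet concentration: r_N = 0.317×0.5028^2 = 0.08015, r_P = 4.02×0.5028^0.5 = 2.851.
Fraction of consumed M going to N: r_N/(r_N+r_P) = 0.02735.
C_N = 0.02735·C_{M0}·X = 0.02735×0.763×0.341 = 0.00712 mol·L⁻¹; Y_N = C_N/C_{M0} = 0.00933.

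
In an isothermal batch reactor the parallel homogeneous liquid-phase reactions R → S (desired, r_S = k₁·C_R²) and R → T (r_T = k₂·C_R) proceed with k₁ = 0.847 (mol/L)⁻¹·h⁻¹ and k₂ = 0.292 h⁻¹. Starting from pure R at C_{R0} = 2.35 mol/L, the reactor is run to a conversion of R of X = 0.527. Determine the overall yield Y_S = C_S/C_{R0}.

0.437

C_R = C_{R0}(1−X) = 1.112 mol/L.
Along a PFR/batch, dC_T/dC_R = −r_T/(r_S+r_T) = −k₂/(k₂+k₁·C_R).
Integrating from C_{R0} to C_R: C_T = (0.292/0.847)·ln[(0.292+0.847·2.35)/(0.292+0.847·1.11)] = 0.3447·ln(2.282/1.233) = 0.2122 mol/L.
Then C_S = (C_{R0}−C_R) − C_T = 1.238 − 0.2122 = 1.026 mol/L.
Y_S = C_S/C_{R0} = 1.026/2.35 = 0.437.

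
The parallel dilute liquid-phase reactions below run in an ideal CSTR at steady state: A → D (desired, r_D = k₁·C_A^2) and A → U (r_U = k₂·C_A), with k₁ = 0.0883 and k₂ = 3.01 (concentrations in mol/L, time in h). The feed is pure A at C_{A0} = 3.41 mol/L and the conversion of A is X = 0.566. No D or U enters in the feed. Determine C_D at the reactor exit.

0.0803 mol/L

Exit C_A = C_{A0}(1−X) = 3.41×0.434 = 1.480 mol/L.
A CSTR operates uniformly at the exit composition, giving r_D = 0.1934 and r_U = 4.455 (each k·C_A^n at C_A = 1.480).
Fraction of consumed A going to D: r_D/(r_D+r_U) = 0.04161.
C_D = 0.04161·C_{A0}·X = 0.04161×3.41×0.566 = 0.0803 mol/L.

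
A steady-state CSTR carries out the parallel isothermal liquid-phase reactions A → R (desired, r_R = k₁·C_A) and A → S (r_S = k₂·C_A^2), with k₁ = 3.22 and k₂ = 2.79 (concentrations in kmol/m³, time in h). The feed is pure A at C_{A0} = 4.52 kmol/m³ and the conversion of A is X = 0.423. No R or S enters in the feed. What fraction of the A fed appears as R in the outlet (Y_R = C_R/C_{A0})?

Exit C_A = C_{A0}(1−X) = 4.52×0.577 = 2.608 kmol/m³.
Rates in a CSTR are evaluated at the outlet concentration: r_R = 3.22×2.608 = 8.398, r_S = 2.79×2.608^2 = 18.98.
Fraction of consumed A going to R: r_R/(r_R+r_S) = 0.3068.
C_R = 0.3068·C_{A0}·X = 0.3068×4.52×0.423 = 0.587 kmol/m³; Y_R = C_R/C_{A0} = 0.130.

0.130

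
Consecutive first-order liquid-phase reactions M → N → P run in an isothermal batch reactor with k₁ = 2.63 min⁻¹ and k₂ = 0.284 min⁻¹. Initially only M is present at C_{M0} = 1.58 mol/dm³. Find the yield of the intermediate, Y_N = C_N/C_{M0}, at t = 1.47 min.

Solving the coupled first-order balances gives C_N(t) = [k₁/(k₂−k₁)]·C_{M0}·(e^(−k₁t) − e^(−k₂t)).
e^(−k₁t) = e^(−2.63×1.47) = e^(−3.866) = 0.02094; e^(−k₂t) = e^(−0.4175) = 0.6587.
C_N = 2.63×1.58/(0.284−2.63) × (0.02094−0.6587) = (-1.771)×(-0.6378) = 1.130 mol/dm³.
Y_N = C_N/C_{M0} = 1.130/1.58 = 0.715.

0.715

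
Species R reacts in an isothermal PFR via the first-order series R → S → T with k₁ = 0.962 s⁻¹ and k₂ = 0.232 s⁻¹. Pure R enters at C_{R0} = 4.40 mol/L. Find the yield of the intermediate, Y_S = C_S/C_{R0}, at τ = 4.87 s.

0.414

Solving the coupled first-order balances gives C_S(τ) = [k₁/(k₂−k₁)]·C_{R0}·(e^(−k₁τ) − e^(−k₂τ)).
e^(−k₁τ) = e^(−0.962×4.87) = e^(−4.685) = 0.009233; e^(−k₂τ) = e^(−1.130) = 0.3231.
C_S = 0.962×4.40/(0.232−0.962) × (0.009233−0.3231) = (-5.798)×(-0.3139) = 1.820 mol/L.
Y_S = C_S/C_{R0} = 1.820/4.40 = 0.414.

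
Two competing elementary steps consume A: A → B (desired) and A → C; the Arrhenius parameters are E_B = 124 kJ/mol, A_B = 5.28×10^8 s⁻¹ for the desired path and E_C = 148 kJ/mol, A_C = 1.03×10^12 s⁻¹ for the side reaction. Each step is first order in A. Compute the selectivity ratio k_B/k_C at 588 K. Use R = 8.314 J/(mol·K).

Since both paths have the same order in A, the concentration cancels and S_{B/C} = k_B/k_C = (A_B/A_C)·exp[(E_C−E_B)/(RT)].
(E_C−E_B)/(RT) = (148−124)×10³/(8.314×588) = 24000/4889 = 4.909.
k_B/k_C = (5.28×10^8/1.03×10^12)·exp(4.909) = 5.126×10^-4 × 135.6 = 0.0695.

0.0695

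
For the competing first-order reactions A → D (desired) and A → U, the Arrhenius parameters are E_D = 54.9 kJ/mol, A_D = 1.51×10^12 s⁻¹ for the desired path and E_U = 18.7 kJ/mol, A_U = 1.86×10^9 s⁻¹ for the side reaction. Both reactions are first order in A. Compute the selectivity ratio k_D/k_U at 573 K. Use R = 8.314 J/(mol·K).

0.407

Since both paths have the same order in A, the concentration cancels and S_{D/U} = k_D/k_U = (A_D/A_U)·exp[(E_U−E_D)/(RT)].
(E_U−E_D)/(RT) = (18.7−54.9)×10³/(8.314×573) = -36200/4764 = -7.599.
k_D/k_U = (1.51×10^12/1.86×10^9)·exp(-7.599) = 811.8 × 5.011×10^-4 = 0.407.
Since E_D > E_U, raising the temperature improves selectivity toward D.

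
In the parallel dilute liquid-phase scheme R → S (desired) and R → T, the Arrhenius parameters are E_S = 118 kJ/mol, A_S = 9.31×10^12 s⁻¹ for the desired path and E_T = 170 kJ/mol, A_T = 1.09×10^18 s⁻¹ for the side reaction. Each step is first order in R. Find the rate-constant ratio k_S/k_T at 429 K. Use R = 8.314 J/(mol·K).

18.3

Since both paths have the same order in R, the concentration cancels and S_{S/T} = k_S/k_T = (A_S/A_T)·exp[(E_T−E_S)/(RT)].
(E_T−E_S)/(RT) = (170−118)×10³/(8.314×429) = 52000/3567 = 14.58.
k_S/k_T = (9.31×10^12/1.09×10^18)·exp(14.58) = 8.541×10^-6 × 2.146×10^6 = 18.3.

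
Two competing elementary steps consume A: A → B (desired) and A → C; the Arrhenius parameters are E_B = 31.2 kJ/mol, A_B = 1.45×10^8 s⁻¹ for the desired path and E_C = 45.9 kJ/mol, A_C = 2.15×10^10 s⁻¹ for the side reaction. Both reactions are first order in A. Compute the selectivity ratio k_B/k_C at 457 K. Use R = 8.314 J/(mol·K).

0.323

With equal orders, S_{B/C} = k_B/k_C = (A_B/A_C)·exp[(E_C−E_B)/(RT)].
(E_C−E_B)/(RT) = (45.9−31.2)×10³/(8.314×457) = 14700/3799 = 3.869.
k_B/k_C = (1.45×10^8/2.15×10^10)·exp(3.869) = 0.006744 × 47.89 = 0.323.
Since E_B < E_C, lowering the temperature improves selectivity toward B.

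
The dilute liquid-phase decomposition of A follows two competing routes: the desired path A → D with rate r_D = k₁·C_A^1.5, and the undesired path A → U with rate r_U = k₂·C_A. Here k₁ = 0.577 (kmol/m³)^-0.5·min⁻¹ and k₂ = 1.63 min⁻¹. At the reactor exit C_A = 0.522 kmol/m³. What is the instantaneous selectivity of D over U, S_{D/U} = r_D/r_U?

0.256

S_{D/U} = r_D/r_U = (k₁·C_A^1.5)/(k₂·C_A) = (k₁/k₂)·C_A^0.5.
= (0.577×0.5220^1.5) / (1.63×0.5220) = 0.2176/0.8509 = 0.256.
Since the desired path is higher order in A, keeping C_A high (PFR or concentrated feed) favours D.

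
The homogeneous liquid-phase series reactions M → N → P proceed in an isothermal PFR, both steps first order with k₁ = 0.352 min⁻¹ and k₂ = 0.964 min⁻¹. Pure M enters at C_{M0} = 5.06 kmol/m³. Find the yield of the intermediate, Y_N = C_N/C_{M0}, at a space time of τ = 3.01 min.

0.168

For first-order series with pure M initially, C_N(τ) = k₁C_{M0}/(k₂−k₁)·(e^(−k₁τ) − e^(−k₂τ)).
e^(−k₁τ) = e^(−0.352×3.01) = e^(−1.060) = 0.3466; e^(−k₂τ) = e^(−2.902) = 0.05493.
C_N = 0.352×5.06/(0.964−0.352) × (0.3466−0.05493) = 2.910×0.2917 = 0.8489 kmol/m³.
Y_N = C_N/C_{M0} = 0.8489/5.06 = 0.168.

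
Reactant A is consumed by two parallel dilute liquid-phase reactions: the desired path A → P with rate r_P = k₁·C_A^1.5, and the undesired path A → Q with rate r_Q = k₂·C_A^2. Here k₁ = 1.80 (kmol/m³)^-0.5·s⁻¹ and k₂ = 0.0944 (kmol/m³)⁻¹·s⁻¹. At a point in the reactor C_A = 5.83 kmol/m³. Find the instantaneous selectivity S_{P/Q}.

7.90

S_{P/Q} = r_P/r_Q = (k₁·C_A^1.5)/(k₂·C_A^2) = (k₁/k₂)·C_A^-0.5.
= (1.80×5.830^1.5) / (0.0944×5.830^2) = 25.34/3.209 = 7.90.
The undesired path is higher order in A, so low C_A (CSTR or dilute feed) favours P.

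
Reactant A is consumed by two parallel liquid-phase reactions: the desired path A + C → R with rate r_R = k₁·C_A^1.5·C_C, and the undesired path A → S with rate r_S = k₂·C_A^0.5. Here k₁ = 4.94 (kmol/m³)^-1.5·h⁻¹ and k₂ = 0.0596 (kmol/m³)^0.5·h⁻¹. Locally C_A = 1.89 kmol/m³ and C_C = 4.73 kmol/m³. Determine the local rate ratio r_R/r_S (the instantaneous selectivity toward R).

S_{R/S} = r_R/r_S = (k₁·C_A^1.5·C_C)/(k₂·C_A^0.5) = (k₁/k₂)·C_A·C_C.
= (4.94×1.890^1.5×4.730) / (0.0596×1.890^0.5) = 60.71/0.08194 = 741.

741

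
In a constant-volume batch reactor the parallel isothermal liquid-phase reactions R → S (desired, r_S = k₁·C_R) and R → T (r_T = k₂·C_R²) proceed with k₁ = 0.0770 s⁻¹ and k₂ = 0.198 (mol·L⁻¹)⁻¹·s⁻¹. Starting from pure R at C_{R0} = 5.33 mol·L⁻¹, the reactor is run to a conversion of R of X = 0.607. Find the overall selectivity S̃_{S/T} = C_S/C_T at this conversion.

C_R = C_{R0}(1−X) = 2.095 mol·L⁻¹.
Along a PFR/batch, dC_S/dC_R = −r_S/(r_S+r_T) = −k₁/(k₁+k₂·C_R).
Integrating from C_{R0} to C_R: C_S = (0.0770/0.198)·ln[(0.0770+0.198·5.33)/(0.0770+0.198·2.09)] = 0.3889·ln(1.132/0.4917) = 0.3244 mol·L⁻¹.
C_T = (C_{R0}−C_R)−C_S = 2.911 mol·L⁻¹; S̃_{S/T} = 0.3244/2.911 = 0.111.

0.111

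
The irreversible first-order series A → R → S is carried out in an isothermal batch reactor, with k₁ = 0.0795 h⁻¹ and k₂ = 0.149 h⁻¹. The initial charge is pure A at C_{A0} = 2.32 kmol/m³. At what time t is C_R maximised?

9.04 h

The intermediate peaks when r₁ = r₂, i.e. k₁e^(−k₁t) = k₂e^(−k₂t), giving t_opt = ln(k₂/k₁)/(k₂−k₁).
= ln(0.149/0.0795)/(0.149−0.0795) = ln(1.874)/0.06950 = 0.6282/0.06950 = 9.04 h.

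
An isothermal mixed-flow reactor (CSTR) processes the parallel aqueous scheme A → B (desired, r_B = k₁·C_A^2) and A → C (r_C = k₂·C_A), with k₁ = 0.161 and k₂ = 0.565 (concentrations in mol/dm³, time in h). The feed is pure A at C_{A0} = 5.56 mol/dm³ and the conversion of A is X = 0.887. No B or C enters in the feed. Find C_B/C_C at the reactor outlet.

Exit C_A = C_{A0}(1−X) = 5.56×0.113 = 0.6283 mol/dm³.
A CSTR operates uniformly at the exit composition, giving r_B = 0.06355 and r_C = 0.3550 (each k·C_A^n at C_A = 0.6283).
Overall selectivity = C_B/C_C = r_Bτ/(r_Cτ) = r_B/r_C = 0.179.

0.179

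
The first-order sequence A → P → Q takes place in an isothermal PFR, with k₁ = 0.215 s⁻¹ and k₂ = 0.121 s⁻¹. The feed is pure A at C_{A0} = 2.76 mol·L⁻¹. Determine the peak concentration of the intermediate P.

Evaluating C_P at τ_opt = ln(k₂/k₁)/(k₂−k₁) gives C_{P,max}/C_{A0} = (k₁/k₂)^[k₂/(k₂−k₁)].
= (0.215/0.121)^(0.121/(0.121−0.215)) = (1.777)^(-1.287) = 0.4771.
C_{P,max} = 0.4771×2.76 = 1.32 mol·L⁻¹.

1.32 mol·L⁻¹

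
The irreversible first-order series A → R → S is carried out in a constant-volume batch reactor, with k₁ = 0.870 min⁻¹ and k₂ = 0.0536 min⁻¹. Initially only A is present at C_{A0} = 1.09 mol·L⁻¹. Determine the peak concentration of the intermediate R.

0.908 mol·L⁻¹

At the optimum, C_{R,max}/C_{A0} = (k₁/k₂)^[k₂/(k₂−k₁)].
= (0.870/0.0536)^(0.0536/(0.0536−0.870)) = (16.23)^(-0.06565) = 0.8328.
C_{R,max} = 0.8328×1.09 = 0.908 mol·L⁻¹.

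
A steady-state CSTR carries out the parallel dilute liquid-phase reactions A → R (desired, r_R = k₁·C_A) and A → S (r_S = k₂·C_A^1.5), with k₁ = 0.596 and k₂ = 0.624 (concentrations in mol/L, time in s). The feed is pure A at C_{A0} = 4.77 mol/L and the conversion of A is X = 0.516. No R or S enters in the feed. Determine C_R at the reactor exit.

Exit C_A = C_{A0}(1−X) = 4.77×0.484 = 2.309 mol/L.
In a CSTR the entire volume is at exit conditions, so r_R = 0.596×2.309 = 1.376 and r_S = 0.624×2.309^1.5 = 2.189.
Fraction of consumed A going to R: r_R/(r_R+r_S) = 0.3860.
C_R = 0.3860·C_{A0}·X = 0.3860×4.77×0.516 = 0.950 mol/L.

0.950 mol/L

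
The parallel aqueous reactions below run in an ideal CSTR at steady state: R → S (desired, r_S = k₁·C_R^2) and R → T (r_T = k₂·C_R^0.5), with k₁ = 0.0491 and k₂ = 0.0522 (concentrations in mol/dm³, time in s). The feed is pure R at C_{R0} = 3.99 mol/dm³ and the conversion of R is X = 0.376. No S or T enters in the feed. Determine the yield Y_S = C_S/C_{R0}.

Exit C_R = C_{R0}(1−X) = 3.99×0.624 = 2.490 mol/dm³.
A CSTR operates uniformly at the exit composition, giving r_S = 0.3044 and r_T = 0.08237 (each k·C_R^n at C_R = 2.490).
Fraction of consumed R going to S: r_S/(r_S+r_T) = 0.7870.
C_S = 0.7870·C_{R0}·X = 0.7870×3.99×0.376 = 1.18 mol/dm³; Y_S = C_S/C_{R0} = 0.296.

0.296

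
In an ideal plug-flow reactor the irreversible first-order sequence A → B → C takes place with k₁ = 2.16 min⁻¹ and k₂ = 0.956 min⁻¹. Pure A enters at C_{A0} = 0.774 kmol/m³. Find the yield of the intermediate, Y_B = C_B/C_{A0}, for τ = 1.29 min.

Solving the coupled first-order balances gives C_B(τ) = [k₁/(k₂−k₁)]·C_{A0}·(e^(−k₁τ) − e^(−k₂τ)).
e^(−k₁τ) = e^(−2.16×1.29) = e^(−2.786) = 0.06164; e^(−k₂τ) = e^(−1.233) = 0.2913.
C_B = 2.16×0.774/(0.956−2.16) × (0.06164−0.2913) = (-1.389)×(-0.2297) = 0.3190 kmol/m³.
Y_B = C_B/C_{A0} = 0.3190/0.774 = 0.412.

0.412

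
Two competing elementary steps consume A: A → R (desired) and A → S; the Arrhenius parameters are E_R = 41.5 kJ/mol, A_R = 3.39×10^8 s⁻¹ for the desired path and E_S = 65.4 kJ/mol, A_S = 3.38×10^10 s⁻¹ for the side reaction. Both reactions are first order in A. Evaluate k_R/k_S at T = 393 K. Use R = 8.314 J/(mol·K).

15.1

k_R/k_S = (A_R/A_S)·exp[−(E_R−E_S)/(RT)] = (A_R/A_S)·exp[(E_S−E_R)/(RT)].
(E_S−E_R)/(RT) = (65.4−41.5)×10³/(8.314×393) = 23900/3267 = 7.315.
k_R/k_S = (3.39×10^8/3.38×10^10)·exp(7.315) = 0.01003 × 1502 = 15.1.
Since E_R < E_S, lowering the temperature improves selectivity toward R.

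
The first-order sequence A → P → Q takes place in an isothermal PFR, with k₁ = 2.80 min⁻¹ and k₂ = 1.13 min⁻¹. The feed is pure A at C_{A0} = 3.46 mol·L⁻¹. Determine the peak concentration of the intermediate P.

At the optimum, C_{P,max}/C_{A0} = (k₁/k₂)^[k₂/(k₂−k₁)].
= (2.80/1.13)^(1.13/(1.13−2.80)) = (2.478)^(-0.6766) = 0.5412.
C_{P,max} = 0.5412×3.46 = 1.87 mol·L⁻¹.

1.87 mol·L⁻¹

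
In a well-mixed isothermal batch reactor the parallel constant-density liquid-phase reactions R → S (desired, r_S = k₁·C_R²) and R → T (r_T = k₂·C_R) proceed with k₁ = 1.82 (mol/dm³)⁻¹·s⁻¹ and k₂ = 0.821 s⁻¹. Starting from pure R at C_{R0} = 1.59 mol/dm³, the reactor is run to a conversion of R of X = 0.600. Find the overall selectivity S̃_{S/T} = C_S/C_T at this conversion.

C_R = C_{R0}(1−X) = 0.6360 mol/dm³.
Along a PFR/batch, dC_T/dC_R = −r_T/(r_S+r_T) = −k₂/(k₂+k₁·C_R).
Integrating from C_{R0} to C_R: C_T = (0.821/1.82)·ln[(0.821+1.82·1.59)/(0.821+1.82·0.636)] = 0.4511·ln(3.715/1.979) = 0.2842 mol/dm³.
Then C_S = (C_{R0}−C_R) − C_T = 0.9540 − 0.2842 = 0.6698 mol/dm³.
S̃_{S/T} = C_S/C_T = 0.6698/0.2842 = 2.36.

2.36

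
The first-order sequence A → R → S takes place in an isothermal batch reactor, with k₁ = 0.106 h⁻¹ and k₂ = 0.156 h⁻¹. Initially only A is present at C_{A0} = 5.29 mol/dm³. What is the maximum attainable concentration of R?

For a first-order series the maximum intermediate yield is C_{R,max}/C_{A0} = (k₁/k₂)^[k₂/(k₂−k₁)].
= (0.106/0.156)^(0.156/(0.156−0.106)) = (0.6795)^(3.120) = 0.2995.
C_{R,max} = 0.2995×5.29 = 1.58 mol/dm³.

1.58 mol/dm³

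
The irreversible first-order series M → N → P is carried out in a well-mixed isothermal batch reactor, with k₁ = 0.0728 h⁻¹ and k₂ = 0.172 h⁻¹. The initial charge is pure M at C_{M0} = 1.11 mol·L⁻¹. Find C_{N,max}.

0.250 mol·L⁻¹

For a first-order series the maximum intermediate yield is C_{N,max}/C_{M0} = (k₁/k₂)^[k₂/(k₂−k₁)].
= (0.0728/0.172)^(0.172/(0.172−0.0728)) = (0.4233)^(1.734) = 0.2252.
C_{N,max} = 0.2252×1.11 = 0.250 mol·L⁻¹.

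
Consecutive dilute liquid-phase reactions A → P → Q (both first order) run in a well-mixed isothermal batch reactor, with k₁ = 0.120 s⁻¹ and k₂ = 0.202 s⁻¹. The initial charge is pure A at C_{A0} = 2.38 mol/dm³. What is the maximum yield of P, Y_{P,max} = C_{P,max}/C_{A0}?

0.277

For a first-order series the maximum intermediate yield is C_{P,max}/C_{A0} = (k₁/k₂)^[k₂/(k₂−k₁)].
= (0.120/0.202)^(0.202/(0.202−0.120)) = (0.5941)^(2.463) = 0.2772.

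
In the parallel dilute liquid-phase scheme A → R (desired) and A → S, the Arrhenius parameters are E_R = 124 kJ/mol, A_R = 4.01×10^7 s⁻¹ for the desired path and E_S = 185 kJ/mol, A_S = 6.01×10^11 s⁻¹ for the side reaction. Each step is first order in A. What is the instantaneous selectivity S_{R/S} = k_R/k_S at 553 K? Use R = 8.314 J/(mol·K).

Since both paths have the same order in A, the concentration cancels and S_{R/S} = k_R/k_S = (A_R/A_S)·exp[(E_S−E_R)/(RT)].
(E_S−E_R)/(RT) = (185−124)×10³/(8.314×553) = 61000/4598 = 13.27.
k_R/k_S = (4.01×10^7/6.01×10^11)·exp(13.27) = 6.672×10^-5 × 5.782×10^5 = 38.6.
Since E_R < E_S, lowering the temperature improves selectivity toward R.

38.6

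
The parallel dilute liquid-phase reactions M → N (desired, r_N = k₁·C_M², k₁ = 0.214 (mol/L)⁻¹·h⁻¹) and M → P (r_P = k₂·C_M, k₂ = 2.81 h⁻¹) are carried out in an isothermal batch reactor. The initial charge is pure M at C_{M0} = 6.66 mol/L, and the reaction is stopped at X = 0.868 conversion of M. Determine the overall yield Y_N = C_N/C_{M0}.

0.187

C_M = C_{M0}(1−X) = 0.8791 mol/L.
Along a PFR/batch, dC_P/dC_M = −r_P/(r_N+r_P) = −k₂/(k₂+k₁·C_M).
Integrating from C_{M0} to C_M: C_P = (2.81/0.214)·ln[(2.81+0.214·6.66)/(2.81+0.214·0.879)] = 13.13·ln(4.235/2.998) = 4.536 mol/L.
Then C_N = (C_{M0}−C_M) − C_P = 5.781 − 4.536 = 1.245 mol/L.
Y_N = C_N/C_{M0} = 1.245/6.66 = 0.187.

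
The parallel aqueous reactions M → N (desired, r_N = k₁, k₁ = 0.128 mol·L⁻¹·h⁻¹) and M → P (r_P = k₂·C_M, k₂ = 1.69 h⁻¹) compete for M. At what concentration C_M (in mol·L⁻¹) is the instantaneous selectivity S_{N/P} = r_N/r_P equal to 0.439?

S_{N/P} = (k₁/k₂)·C_M⁻¹ ⇒ C_M = (S·k₂/k₁)^(-1).
= (0.439×1.69/0.128)^(-1) = (5.796)^(-1) = 0.173 mol·L⁻¹.

0.173 mol·L⁻¹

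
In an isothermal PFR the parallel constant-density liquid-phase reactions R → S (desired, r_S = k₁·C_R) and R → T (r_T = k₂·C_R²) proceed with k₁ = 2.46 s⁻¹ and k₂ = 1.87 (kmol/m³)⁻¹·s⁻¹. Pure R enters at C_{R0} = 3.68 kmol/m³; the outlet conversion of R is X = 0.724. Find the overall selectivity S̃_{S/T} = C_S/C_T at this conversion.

0.603

C_R = C_{R0}(1−X) = 1.016 kmol/m³.
Along a PFR/batch, dC_S/dC_R = −r_S/(r_S+r_T) = −k₁/(k₁+k₂·C_R).
Integrating from C_{R0} to C_R: C_S = (2.46/1.87)·ln[(2.46+1.87·3.68)/(2.46+1.87·1.02)] = 1.316·ln(9.342/4.359) = 1.003 kmol/m³.
C_T = (C_{R0}−C_R)−C_S = 1.662 kmol/m³; S̃_{S/T} = 1.003/1.662 = 0.603.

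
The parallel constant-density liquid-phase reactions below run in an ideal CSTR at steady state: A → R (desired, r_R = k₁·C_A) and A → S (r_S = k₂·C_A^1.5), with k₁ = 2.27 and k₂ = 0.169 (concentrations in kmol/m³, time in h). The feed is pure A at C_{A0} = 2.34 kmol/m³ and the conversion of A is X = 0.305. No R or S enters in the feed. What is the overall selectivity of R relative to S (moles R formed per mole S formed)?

10.5

Exit C_A = C_{A0}(1−X) = 2.34×0.695 = 1.626 kmol/m³.
Rates in a CSTR are evaluated at the outlet concentration: r_R = 2.27×1.626 = 3.692, r_S = 0.169×1.626^1.5 = 0.3505.
Overall selectivity = C_R/C_S = r_Rτ/(r_Sτ) = r_R/r_S = 10.5.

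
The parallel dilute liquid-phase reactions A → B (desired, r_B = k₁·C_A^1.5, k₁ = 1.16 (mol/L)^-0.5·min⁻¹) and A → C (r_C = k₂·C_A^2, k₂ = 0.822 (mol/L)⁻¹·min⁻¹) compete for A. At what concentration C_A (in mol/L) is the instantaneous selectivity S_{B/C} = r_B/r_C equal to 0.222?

S_{B/C} = (k₁/k₂)·C_A^-0.5 ⇒ C_A = (S·k₂/k₁)^(-2).
= (0.222×0.822/1.16)^(-2) = (0.1573)^(-2) = 40.4 mol/L.

40.4 mol/L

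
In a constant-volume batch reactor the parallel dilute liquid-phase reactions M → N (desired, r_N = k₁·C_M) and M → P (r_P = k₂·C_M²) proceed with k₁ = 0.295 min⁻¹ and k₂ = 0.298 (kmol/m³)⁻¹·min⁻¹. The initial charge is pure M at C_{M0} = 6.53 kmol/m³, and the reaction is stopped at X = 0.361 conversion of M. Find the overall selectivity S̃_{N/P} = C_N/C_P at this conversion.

C_M = C_{M0}(1−X) = 4.173 kmol/m³.
Along a PFR/batch, dC_N/dC_M = −r_N/(r_N+r_P) = −k₁/(k₁+k₂·C_M).
Integrating from C_{M0} to C_M: C_N = (0.295/0.298)·ln[(0.295+0.298·6.53)/(0.295+0.298·4.17)] = 0.9899·ln(2.241/1.538) = 0.3723 kmol/m³.
C_P = (C_{M0}−C_M)−C_N = 1.985 kmol/m³; S̃_{N/P} = 0.3723/1.985 = 0.188.

0.188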